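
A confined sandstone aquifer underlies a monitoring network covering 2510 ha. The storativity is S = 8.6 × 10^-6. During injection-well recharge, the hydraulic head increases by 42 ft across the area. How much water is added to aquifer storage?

ΔV ≈ 2760 m³

A = 2510 ha = 2.51 × 10^7 m²
Δh = 42 ft = 12.8 m
ΔV = S × A × Δh = 8.6 × 10^-6 × 2.51 × 10^7 m² × 12.8 m = 2763 m³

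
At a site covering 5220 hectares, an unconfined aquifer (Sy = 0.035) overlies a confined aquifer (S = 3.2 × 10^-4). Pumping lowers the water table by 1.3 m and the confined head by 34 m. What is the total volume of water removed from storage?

ΔV ≈ 2.94 × 10^6 m³

A = 5220 hectares = 5.22 × 10^7 m²
Unconfined: ΔV_u = Sy × A × Δh_u = 0.035 × 5.22 × 10^7 × 1.3 = 2.375 × 10^6 m³
Confined: ΔV_c = S × A × Δh_c = 3.2 × 10^-4 × 5.22 × 10^7 × 34 = 5.679 × 10^5 m³
Total ΔV = 2.375 × 10^6 + 5.679 × 10^5 = 2.943 × 10^6 m³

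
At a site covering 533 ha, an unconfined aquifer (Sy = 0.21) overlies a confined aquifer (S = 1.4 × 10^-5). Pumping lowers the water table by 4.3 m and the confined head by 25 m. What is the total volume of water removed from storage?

A = 533 ha = 5.33 × 10^6 m²
Unconfined: ΔV_u = Sy × A × Δh_u = 0.21 × 5.33 × 10^6 × 4.3 = 4.813 × 10^6 m³
Confined: ΔV_c = S × A × Δh_c = 1.4 × 10^-5 × 5.33 × 10^6 × 25 = 1866 m³
Total ΔV = 4.813 × 10^6 + 1866 = 4.815 × 10^6 m³

ΔV ≈ 4.81 × 10^6 m³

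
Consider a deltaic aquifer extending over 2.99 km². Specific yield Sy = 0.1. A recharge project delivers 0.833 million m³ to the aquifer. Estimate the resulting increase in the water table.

Δh ≈ 2.79 m

A = 2.99 km² = 2.99 × 10^6 m²
ΔV = 0.833 million m³ = 8.33 × 10^5 m³
Δh = ΔV / (Sy × A) = 8.33 × 10^5 m³ / (0.1 × 2.99 × 10^6 m²) = 2.786 m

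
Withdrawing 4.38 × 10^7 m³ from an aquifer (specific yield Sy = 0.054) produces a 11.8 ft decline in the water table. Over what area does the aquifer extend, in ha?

A ≈ 22600 ha

Δh = 11.8 ft = 3.597 m
A = ΔV / (Sy × Δh) = 4.38 × 10^7 / (0.054 × 3.597) = 2.255 × 10^8 m²
A = 2.255 × 10^8 m² = 22550 ha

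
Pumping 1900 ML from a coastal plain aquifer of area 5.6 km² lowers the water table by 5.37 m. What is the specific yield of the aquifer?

A = 5.6 km² = 5.6 × 10^6 m²
ΔV = 1900 ML = 1.9 × 10^6 m³
Sy = ΔV / (A × Δh) = 1.9 × 10^6 m³ / (5.6 × 10^6 m² × 5.37 m) = 0.06318

Sy ≈ 0.063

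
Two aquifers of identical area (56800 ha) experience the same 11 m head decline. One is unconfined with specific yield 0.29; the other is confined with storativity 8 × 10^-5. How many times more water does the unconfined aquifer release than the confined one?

A = 56800 ha = 5.68 × 10^8 m²
Unconfined: ΔV_u = Sy × A × Δh = 0.29 × 5.68 × 10^8 × 11 = 1.812 × 10^9 m³
Confined: ΔV_c = S × A × Δh = 8 × 10^-5 × 5.68 × 10^8 × 11 = 4.998 × 10^5 m³
Ratio = ΔV_u / ΔV_c = Sy / S = 0.29 / 8 × 10^-5 = 3625

ΔV_u / ΔV_c ≈ 3620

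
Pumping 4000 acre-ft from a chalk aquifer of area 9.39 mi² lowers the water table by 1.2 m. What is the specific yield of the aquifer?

A = 9.39 mi² = 2.432 × 10^7 m²
ΔV = 4000 acre-ft = 4.934 × 10^6 m³
Sy = ΔV / (A × Δh) = 4.934 × 10^6 m³ / (2.432 × 10^7 m² × 1.2 m) = 0.1691

Sy ≈ 0.17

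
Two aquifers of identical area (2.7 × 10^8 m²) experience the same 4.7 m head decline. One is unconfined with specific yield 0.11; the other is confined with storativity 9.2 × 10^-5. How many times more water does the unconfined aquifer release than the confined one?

Unconfined: ΔV_u = Sy × A × Δh = 0.11 × 2.7 × 10^8 × 4.7 = 1.396 × 10^8 m³
Confined: ΔV_c = S × A × Δh = 9.2 × 10^-5 × 2.7 × 10^8 × 4.7 = 1.167 × 10^5 m³
Ratio = ΔV_u / ΔV_c = Sy / S = 0.11 / 9.2 × 10^-5 = 1196

ΔV_u / ΔV_c ≈ 1200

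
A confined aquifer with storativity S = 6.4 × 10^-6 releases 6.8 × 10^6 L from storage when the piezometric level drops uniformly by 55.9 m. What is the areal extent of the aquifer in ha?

ΔV = 6.8 × 10^6 L = 6800 m³
A = ΔV / (S × Δh) = 6800 / (6.4 × 10^-6 × 55.9) = 1.901 × 10^7 m²
A = 1.901 × 10^7 m² = 1901 ha

A ≈ 1900 ha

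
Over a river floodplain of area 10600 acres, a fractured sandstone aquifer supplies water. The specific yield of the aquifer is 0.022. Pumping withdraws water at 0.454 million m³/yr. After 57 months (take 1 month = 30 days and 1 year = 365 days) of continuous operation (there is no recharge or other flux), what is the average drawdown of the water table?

A = 10600 acres = 4.29 × 10^7 m²
Q = 0.454 million m³/yr = 1244 m³/d
t = 57 months = 1710 d
ΔV = Q × t = 1244 m³/d × 1710 d = 2.127 × 10^6 m³
Δh = ΔV / (Sy × A) = 2.127 × 10^6 / (0.022 × 4.29 × 10^7) = 2.254 m

Δh ≈ 2.25 m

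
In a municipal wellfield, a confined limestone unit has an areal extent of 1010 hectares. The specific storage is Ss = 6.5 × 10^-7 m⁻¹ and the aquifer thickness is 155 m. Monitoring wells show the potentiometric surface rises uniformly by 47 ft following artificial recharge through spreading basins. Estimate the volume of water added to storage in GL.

S = Ss × b = 6.5 × 10^-7 m⁻¹ × 155 m = 1.008 × 10^-4
A = 1010 hectares = 1.01 × 10^7 m²
Δh = 47 ft = 14.33 m
ΔV = S × A × Δh = 1.008 × 10^-4 × 1.01 × 10^7 m² × 14.33 m = 14580 m³
ΔV = 14580 m³ = 0.01458 GL

ΔV ≈ 0.0146 GL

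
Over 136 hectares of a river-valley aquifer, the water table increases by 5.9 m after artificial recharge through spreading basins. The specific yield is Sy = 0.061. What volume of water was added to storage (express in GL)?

ΔV ≈ 0.489 GL

A = 136 hectares = 1.36 × 10^6 m²
ΔV = Sy × A × Δh = 0.061 × 1.36 × 10^6 m² × 5.9 m = 4.895 × 10^5 m³
ΔV = 4.895 × 10^5 m³ = 0.4895 GL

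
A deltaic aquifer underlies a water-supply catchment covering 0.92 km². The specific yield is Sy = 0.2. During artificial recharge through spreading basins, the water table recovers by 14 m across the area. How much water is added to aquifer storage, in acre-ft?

A = 0.92 km² = 9.2 × 10^5 m²
ΔV = Sy × A × Δh = 0.2 × 9.2 × 10^5 m² × 14 m = 2.576 × 10^6 m³
ΔV = 2.576 × 10^6 m³ = 2088 acre-ft

ΔV ≈ 2090 acre-ft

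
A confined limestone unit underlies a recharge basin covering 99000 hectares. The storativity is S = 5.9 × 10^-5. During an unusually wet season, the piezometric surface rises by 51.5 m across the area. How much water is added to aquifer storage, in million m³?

ΔV ≈ 3.01 million m³

A = 99000 hectares = 9.9 × 10^8 m²
ΔV = S × A × Δh = 5.9 × 10^-5 × 9.9 × 10^8 m² × 51.5 m = 3.008 × 10^6 m³
ΔV = 3.008 × 10^6 m³ = 3.008 million m³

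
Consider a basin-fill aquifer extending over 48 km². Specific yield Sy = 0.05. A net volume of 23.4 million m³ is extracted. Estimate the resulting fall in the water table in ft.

A = 48 km² = 4.8 × 10^7 m²
ΔV = 23.4 million m³ = 2.34 × 10^7 m³
Δh = ΔV / (Sy × A) = 2.34 × 10^7 m³ / (0.05 × 4.8 × 10^7 m²) = 9.75 m
Δh = 9.75 m = 31.99 ft

Δh ≈ 32 ft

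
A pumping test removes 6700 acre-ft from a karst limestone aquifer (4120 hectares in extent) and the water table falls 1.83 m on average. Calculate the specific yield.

A = 4120 hectares = 4.12 × 10^7 m²
ΔV = 6700 acre-ft = 8.264 × 10^6 m³
Sy = ΔV / (A × Δh) = 8.264 × 10^6 m³ / (4.12 × 10^7 m² × 1.83 m) = 0.1096

Sy ≈ 0.11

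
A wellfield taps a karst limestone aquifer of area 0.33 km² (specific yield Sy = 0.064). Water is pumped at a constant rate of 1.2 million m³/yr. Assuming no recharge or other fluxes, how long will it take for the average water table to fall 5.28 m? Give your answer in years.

t ≈ 0.0929 years

A = 0.33 km² = 3.3 × 10^5 m²
ΔV = Sy × A × Δh = 0.064 × 3.3 × 10^5 × 5.28 = 1.115 × 10^5 m³
Q = 1.2 million m³/yr = 3288 m³/d
t = ΔV / Q = 1.115 × 10^5 m³ / 3288 m³/d = 33.92 d
t = 33.92 d ≈ 0.09293 years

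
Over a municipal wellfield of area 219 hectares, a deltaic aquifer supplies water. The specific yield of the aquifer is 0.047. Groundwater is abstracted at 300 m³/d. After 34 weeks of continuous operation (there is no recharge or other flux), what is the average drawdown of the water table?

A = 219 hectares = 2.19 × 10^6 m²
t = 34 weeks = 238 d
ΔV = Q × t = 300 m³/d × 238 d = 71400 m³
Δh = ΔV / (Sy × A) = 71400 / (0.047 × 2.19 × 10^6) = 0.6937 m

Δh ≈ 0.694 m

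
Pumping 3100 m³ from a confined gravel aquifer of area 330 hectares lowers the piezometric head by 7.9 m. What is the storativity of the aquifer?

A = 330 hectares = 3.3 × 10^6 m²
S = ΔV / (A × Δh) = 3100 m³ / (3.3 × 10^6 m² × 7.9 m) = 1.189 × 10^-4

S ≈ 1.2 × 10^-4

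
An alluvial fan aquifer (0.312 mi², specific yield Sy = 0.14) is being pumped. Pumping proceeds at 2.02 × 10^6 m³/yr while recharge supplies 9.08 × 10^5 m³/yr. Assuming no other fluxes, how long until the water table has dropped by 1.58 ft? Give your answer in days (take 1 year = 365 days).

t ≈ 17.9 days

A = 0.312 mi² = 8.081 × 10^5 m²
Δh = 1.58 ft = 0.4816 m
ΔV = Sy × A × Δh = 0.14 × 8.081 × 10^5 × 0.4816 = 54480 m³
Net withdrawal = 2.02 × 10^6 − 9.08 × 10^5 = 1.112 × 10^6 m³/yr = 3047 m³/d
t = ΔV / Q = 54480 m³ / 3047 m³/d = 17.88 d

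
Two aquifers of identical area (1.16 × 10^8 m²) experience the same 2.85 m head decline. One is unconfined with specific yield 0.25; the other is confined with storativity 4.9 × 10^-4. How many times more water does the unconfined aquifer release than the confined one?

Unconfined: ΔV_u = Sy × A × Δh = 0.25 × 1.16 × 10^8 × 2.85 = 8.265 × 10^7 m³
Confined: ΔV_c = S × A × Δh = 4.9 × 10^-4 × 1.16 × 10^8 × 2.85 = 1.62 × 10^5 m³
Ratio = ΔV_u / ΔV_c = Sy / S = 0.25 / 4.9 × 10^-4 = 510.2

ΔV_u / ΔV_c ≈ 510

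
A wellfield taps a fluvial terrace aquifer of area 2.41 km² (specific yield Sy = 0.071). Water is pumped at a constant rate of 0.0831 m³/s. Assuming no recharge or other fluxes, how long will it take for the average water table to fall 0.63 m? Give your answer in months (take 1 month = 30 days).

A = 2.41 km² = 2.41 × 10^6 m²
ΔV = Sy × A × Δh = 0.071 × 2.41 × 10^6 × 0.63 = 1.078 × 10^5 m³
Q = 0.0831 m³/s = 7180 m³/d
t = ΔV / Q = 1.078 × 10^5 m³ / 7180 m³/d = 15.01 d
t = 15.01 d ≈ 0.5005 months

t ≈ 0.5 months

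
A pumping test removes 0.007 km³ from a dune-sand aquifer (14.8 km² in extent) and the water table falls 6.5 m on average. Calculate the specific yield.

Sy ≈ 0.073

A = 14.8 km² = 1.48 × 10^7 m²
ΔV = 0.007 km³ = 7 × 10^6 m³
Sy = ΔV / (A × Δh) = 7 × 10^6 m³ / (1.48 × 10^7 m² × 6.5 m) = 0.07277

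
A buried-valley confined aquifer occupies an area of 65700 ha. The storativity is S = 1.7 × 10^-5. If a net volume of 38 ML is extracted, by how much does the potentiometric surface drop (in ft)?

Δh ≈ 11.2 ft

A = 65700 ha = 6.57 × 10^8 m²
ΔV = 38 ML = 38000 m³
Δh = ΔV / (S × A) = 38000 m³ / (1.7 × 10^-5 × 6.57 × 10^8 m²) = 3.402 m
Δh = 3.402 m = 11.16 ft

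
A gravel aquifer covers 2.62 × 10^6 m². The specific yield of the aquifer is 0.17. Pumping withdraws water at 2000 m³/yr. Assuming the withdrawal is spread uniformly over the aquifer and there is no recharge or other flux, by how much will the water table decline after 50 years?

Q = 2000 m³/yr = 5.479 m³/d
t = 50 years = 18250 d
ΔV = Q × t = 5.479 m³/d × 18250 d = 1 × 10^5 m³
Δh = ΔV / (Sy × A) = 1 × 10^5 / (0.17 × 2.62 × 10^6) = 0.2245 m

Δh ≈ 0.225 m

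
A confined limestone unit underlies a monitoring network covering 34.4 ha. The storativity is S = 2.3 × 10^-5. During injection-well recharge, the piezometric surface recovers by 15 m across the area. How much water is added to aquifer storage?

A = 34.4 ha = 3.44 × 10^5 m²
ΔV = S × A × Δh = 2.3 × 10^-5 × 3.44 × 10^5 m² × 15 m = 118.7 m³

ΔV ≈ 119 m³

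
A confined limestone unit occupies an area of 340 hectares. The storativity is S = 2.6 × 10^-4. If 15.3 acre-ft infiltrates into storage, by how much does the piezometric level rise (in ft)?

Δh ≈ 70 ft

A = 340 hectares = 3.4 × 10^6 m²
ΔV = 15.3 acre-ft = 18870 m³
Δh = ΔV / (S × A) = 18870 m³ / (2.6 × 10^-4 × 3.4 × 10^6 m²) = 21.35 m
Δh = 21.35 m = 70.04 ft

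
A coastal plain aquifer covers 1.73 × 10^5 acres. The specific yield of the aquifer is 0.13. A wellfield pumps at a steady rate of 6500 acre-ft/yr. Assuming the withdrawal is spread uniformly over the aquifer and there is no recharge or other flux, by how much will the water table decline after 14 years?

A = 1.73 × 10^5 acres = 7.001 × 10^8 m²
Q = 6500 acre-ft/yr = 21970 m³/d
t = 14 years = 5110 d
ΔV = Q × t = 21970 m³/d × 5110 d = 1.122 × 10^8 m³
Δh = ΔV / (Sy × A) = 1.122 × 10^8 / (0.13 × 7.001 × 10^8) = 1.233 m

Δh ≈ 1.23 m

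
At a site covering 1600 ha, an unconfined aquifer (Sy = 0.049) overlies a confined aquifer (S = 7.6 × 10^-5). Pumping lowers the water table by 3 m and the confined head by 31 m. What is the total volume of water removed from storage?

A = 1600 ha = 1.6 × 10^7 m²
Unconfined: ΔV_u = Sy × A × Δh_u = 0.049 × 1.6 × 10^7 × 3 = 2.352 × 10^6 m³
Confined: ΔV_c = S × A × Δh_c = 7.6 × 10^-5 × 1.6 × 10^7 × 31 = 37700 m³
Total ΔV = 2.352 × 10^6 + 37700 = 2.39 × 10^6 m³

ΔV ≈ 2.39 × 10^6 m³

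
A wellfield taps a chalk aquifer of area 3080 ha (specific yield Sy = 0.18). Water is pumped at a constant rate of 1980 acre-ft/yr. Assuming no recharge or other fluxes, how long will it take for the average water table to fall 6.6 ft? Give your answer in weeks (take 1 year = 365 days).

A = 3080 ha = 3.08 × 10^7 m²
Δh = 6.6 ft = 2.012 m
ΔV = Sy × A × Δh = 0.18 × 3.08 × 10^7 × 2.012 = 1.115 × 10^7 m³
Q = 1980 acre-ft/yr = 6691 m³/d
t = ΔV / Q = 1.115 × 10^7 m³ / 6691 m³/d = 1667 d
t = 1667 d ≈ 238.1 weeks

t ≈ 238 weeks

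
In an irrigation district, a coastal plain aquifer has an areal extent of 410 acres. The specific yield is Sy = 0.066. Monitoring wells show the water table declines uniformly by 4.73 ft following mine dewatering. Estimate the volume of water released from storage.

A = 410 acres = 1.659 × 10^6 m²
Δh = 4.73 ft = 1.442 m
ΔV = Sy × A × Δh = 0.066 × 1.659 × 10^6 m² × 1.442 m = 1.579 × 10^5 m³

ΔV ≈ 1.58 × 10^5 m³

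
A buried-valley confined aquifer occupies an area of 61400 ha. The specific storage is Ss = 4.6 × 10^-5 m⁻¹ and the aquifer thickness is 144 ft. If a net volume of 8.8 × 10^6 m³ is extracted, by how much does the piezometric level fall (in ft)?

Δh ≈ 23.3 ft

b = 144 ft = 43.89 m
S = Ss × b = 4.6 × 10^-5 m⁻¹ × 43.89 m = 2.019 × 10^-3
A = 61400 ha = 6.14 × 10^8 m²
Δh = ΔV / (S × A) = 8.8 × 10^6 m³ / (0.002019 × 6.14 × 10^8 m²) = 7.099 m
Δh = 7.099 m = 23.29 ft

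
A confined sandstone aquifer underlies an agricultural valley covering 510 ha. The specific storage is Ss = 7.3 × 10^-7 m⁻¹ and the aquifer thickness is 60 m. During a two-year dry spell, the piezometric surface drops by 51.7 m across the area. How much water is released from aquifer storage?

S = Ss × b = 7.3 × 10^-7 m⁻¹ × 60 m = 4.38 × 10^-5
A = 510 ha = 5.1 × 10^6 m²
ΔV = S × A × Δh = 4.38 × 10^-5 × 5.1 × 10^6 m² × 51.7 m = 11550 m³

ΔV ≈ 11500 m³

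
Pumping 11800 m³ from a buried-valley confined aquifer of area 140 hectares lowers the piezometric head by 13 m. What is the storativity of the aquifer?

S ≈ 6.5 × 10^-4

A = 140 hectares = 1.4 × 10^6 m²
S = ΔV / (A × Δh) = 11800 m³ / (1.4 × 10^6 m² × 13 m) = 6.484 × 10^-4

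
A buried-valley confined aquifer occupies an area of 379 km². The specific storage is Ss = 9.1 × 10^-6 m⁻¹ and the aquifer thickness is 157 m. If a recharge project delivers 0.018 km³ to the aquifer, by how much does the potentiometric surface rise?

S = Ss × b = 9.1 × 10^-6 m⁻¹ × 157 m = 1.429 × 10^-3
A = 379 km² = 3.79 × 10^8 m²
ΔV = 0.018 km³ = 1.8 × 10^7 m³
Δh = ΔV / (S × A) = 1.8 × 10^7 m³ / (0.001429 × 3.79 × 10^8 m²) = 33.24 m

Δh ≈ 33.2 m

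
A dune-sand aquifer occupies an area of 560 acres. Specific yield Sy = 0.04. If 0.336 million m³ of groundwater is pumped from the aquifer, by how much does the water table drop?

Δh ≈ 3.71 m

A = 560 acres = 2.266 × 10^6 m²
ΔV = 0.336 million m³ = 3.36 × 10^5 m³
Δh = ΔV / (Sy × A) = 3.36 × 10^5 m³ / (0.04 × 2.266 × 10^6 m²) = 3.707 m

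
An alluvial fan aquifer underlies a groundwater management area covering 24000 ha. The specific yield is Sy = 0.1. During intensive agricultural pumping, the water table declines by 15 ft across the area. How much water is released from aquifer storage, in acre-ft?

A = 24000 ha = 2.4 × 10^8 m²
Δh = 15 ft = 4.572 m
ΔV = Sy × A × Δh = 0.1 × 2.4 × 10^8 m² × 4.572 m = 1.097 × 10^8 m³
ΔV = 1.097 × 10^8 m³ = 88960 acre-ft

ΔV ≈ 89000 acre-ft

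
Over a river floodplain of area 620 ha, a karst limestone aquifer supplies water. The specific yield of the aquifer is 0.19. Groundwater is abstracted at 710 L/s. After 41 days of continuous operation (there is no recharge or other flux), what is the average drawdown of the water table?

Δh ≈ 2.14 m

A = 620 ha = 6.2 × 10^6 m²
Q = 710 L/s = 61340 m³/d
ΔV = Q × t = 61340 m³/d × 41 d = 2.515 × 10^6 m³
Δh = ΔV / (Sy × A) = 2.515 × 10^6 / (0.19 × 6.2 × 10^6) = 2.135 m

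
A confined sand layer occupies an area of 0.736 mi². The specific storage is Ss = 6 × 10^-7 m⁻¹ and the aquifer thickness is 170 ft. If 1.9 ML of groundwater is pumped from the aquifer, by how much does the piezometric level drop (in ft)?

b = 170 ft = 51.82 m
S = Ss × b = 6 × 10^-7 m⁻¹ × 51.82 m = 3.109 × 10^-5
A = 0.736 mi² = 1.906 × 10^6 m²
ΔV = 1.9 ML = 1900 m³
Δh = ΔV / (S × A) = 1900 m³ / (3.109 × 10^-5 × 1.906 × 10^6 m²) = 32.06 m
Δh = 32.06 m = 105.2 ft

Δh ≈ 105 ft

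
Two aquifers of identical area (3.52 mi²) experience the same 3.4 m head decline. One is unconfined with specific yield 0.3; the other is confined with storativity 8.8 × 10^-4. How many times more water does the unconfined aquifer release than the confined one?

A = 3.52 mi² = 9.117 × 10^6 m²
Unconfined: ΔV_u = Sy × A × Δh = 0.3 × 9.117 × 10^6 × 3.4 = 9.299 × 10^6 m³
Confined: ΔV_c = S × A × Δh = 8.8 × 10^-4 × 9.117 × 10^6 × 3.4 = 27280 m³
Ratio = ΔV_u / ΔV_c = Sy / S = 0.3 / 8.8 × 10^-4 = 340.9

ΔV_u / ΔV_c ≈ 341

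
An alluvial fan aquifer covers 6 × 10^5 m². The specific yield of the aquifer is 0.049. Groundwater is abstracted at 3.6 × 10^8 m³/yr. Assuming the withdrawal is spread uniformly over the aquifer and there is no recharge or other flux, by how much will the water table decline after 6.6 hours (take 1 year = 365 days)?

Q = 3.6 × 10^8 m³/yr = 9.863 × 10^5 m³/d
t = 6.6 hours = 0.275 d
ΔV = Q × t = 9.863 × 10^5 m³/d × 0.275 d = 2.712 × 10^5 m³
Δh = ΔV / (Sy × A) = 2.712 × 10^5 / (0.049 × 6 × 10^5) = 9.226 m

Δh ≈ 9.23 m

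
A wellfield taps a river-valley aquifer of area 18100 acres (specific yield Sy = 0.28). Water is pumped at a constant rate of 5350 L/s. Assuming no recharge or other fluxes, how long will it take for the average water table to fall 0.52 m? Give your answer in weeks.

A = 18100 acres = 7.325 × 10^7 m²
ΔV = Sy × A × Δh = 0.28 × 7.325 × 10^7 × 0.52 = 1.066 × 10^7 m³
Q = 5350 L/s = 4.622 × 10^5 m³/d
t = ΔV / Q = 1.066 × 10^7 m³ / 4.622 × 10^5 m³/d = 23.07 d
t = 23.07 d ≈ 3.296 weeks

t ≈ 3.3 weeks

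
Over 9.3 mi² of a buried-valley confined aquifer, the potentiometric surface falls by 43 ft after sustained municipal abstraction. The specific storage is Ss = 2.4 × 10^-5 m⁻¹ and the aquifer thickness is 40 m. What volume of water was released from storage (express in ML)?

ΔV ≈ 303 ML

S = Ss × b = 2.4 × 10^-5 m⁻¹ × 40 m = 9.6 × 10^-4
A = 9.3 mi² = 2.409 × 10^7 m²
Δh = 43 ft = 13.11 m
ΔV = S × A × Δh = 9.6 × 10^-4 × 2.409 × 10^7 m² × 13.11 m = 3.031 × 10^5 m³
ΔV = 3.031 × 10^5 m³ = 303.1 ML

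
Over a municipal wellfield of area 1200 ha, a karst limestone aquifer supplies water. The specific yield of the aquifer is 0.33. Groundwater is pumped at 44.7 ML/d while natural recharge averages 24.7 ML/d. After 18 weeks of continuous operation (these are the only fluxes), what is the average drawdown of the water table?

A = 1200 ha = 1.2 × 10^7 m²
Net abstraction = 44.7 − 24.7 = 20 ML/d
Q_net = 20 ML/d = 20000 m³/d
t = 18 weeks = 126 d
ΔV = Q × t = 20000 m³/d × 126 d = 2.52 × 10^6 m³
Δh = ΔV / (Sy × A) = 2.52 × 10^6 / (0.33 × 1.2 × 10^7) = 0.6364 m

Δh ≈ 0.636 m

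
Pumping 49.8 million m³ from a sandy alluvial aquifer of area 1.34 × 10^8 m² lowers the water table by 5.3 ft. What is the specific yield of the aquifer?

Sy ≈ 0.23

Δh = 5.3 ft = 1.615 m
ΔV = 49.8 million m³ = 4.98 × 10^7 m³
Sy = ΔV / (A × Δh) = 4.98 × 10^7 m³ / (1.34 × 10^8 m² × 1.615 m) = 0.2301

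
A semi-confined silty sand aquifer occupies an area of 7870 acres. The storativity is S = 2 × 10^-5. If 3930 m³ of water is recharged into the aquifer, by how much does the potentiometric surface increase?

Δh ≈ 6.17 m

A = 7870 acres = 3.185 × 10^7 m²
Δh = ΔV / (S × A) = 3930 m³ / (2 × 10^-5 × 3.185 × 10^7 m²) = 6.17 m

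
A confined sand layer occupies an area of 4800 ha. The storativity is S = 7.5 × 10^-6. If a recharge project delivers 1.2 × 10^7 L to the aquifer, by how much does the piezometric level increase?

Δh ≈ 33.3 m

A = 4800 ha = 4.8 × 10^7 m²
ΔV = 1.2 × 10^7 L = 12000 m³
Δh = ΔV / (S × A) = 12000 m³ / (7.5 × 10^-6 × 4.8 × 10^7 m²) = 33.33 m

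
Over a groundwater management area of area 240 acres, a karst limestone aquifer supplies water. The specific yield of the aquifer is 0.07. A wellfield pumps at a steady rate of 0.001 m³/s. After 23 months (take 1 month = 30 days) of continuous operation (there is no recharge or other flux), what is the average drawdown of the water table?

A = 240 acres = 9.712 × 10^5 m²
Q = 0.001 m³/s = 86.4 m³/d
t = 23 months = 690 d
ΔV = Q × t = 86.4 m³/d × 690 d = 59620 m³
Δh = ΔV / (Sy × A) = 59620 / (0.07 × 9.712 × 10^5) = 0.8769 m

Δh ≈ 0.877 m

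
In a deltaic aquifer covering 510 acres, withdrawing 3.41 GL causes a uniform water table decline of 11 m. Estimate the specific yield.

Sy ≈ 0.15

A = 510 acres = 2.064 × 10^6 m²
ΔV = 3.41 GL = 3.41 × 10^6 m³
Sy = ΔV / (A × Δh) = 3.41 × 10^6 m³ / (2.064 × 10^6 m² × 11 m) = 0.1502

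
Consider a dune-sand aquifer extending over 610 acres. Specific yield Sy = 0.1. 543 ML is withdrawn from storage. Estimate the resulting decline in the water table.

Δh ≈ 2.2 m

A = 610 acres = 2.469 × 10^6 m²
ΔV = 543 ML = 5.43 × 10^5 m³
Δh = ΔV / (Sy × A) = 5.43 × 10^5 m³ / (0.1 × 2.469 × 10^6 m²) = 2.2 m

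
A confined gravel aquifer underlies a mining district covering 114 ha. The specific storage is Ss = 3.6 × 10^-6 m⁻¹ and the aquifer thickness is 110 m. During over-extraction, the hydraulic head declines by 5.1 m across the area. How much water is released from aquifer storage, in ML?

ΔV ≈ 2.3 ML

S = Ss × b = 3.6 × 10^-6 m⁻¹ × 110 m = 3.96 × 10^-4
A = 114 ha = 1.14 × 10^6 m²
ΔV = S × A × Δh = 3.96 × 10^-4 × 1.14 × 10^6 m² × 5.1 m = 2302 m³
ΔV = 2302 m³ = 2.302 ML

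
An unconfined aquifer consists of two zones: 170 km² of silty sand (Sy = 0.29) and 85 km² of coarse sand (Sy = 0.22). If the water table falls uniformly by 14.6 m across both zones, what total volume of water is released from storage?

ΔV ≈ 9.93 × 10^8 m³

A₁ = 170 km² = 1.7 × 10^8 m²; A₂ = 85 km² = 8.5 × 10^7 m²
ΔV₁ = 0.29 × 1.7 × 10^8 × 14.6 = 7.198 × 10^8 m³
ΔV₂ = 0.22 × 8.5 × 10^7 × 14.6 = 2.73 × 10^8 m³
ΔV = ΔV₁ + ΔV₂ = 9.928 × 10^8 m³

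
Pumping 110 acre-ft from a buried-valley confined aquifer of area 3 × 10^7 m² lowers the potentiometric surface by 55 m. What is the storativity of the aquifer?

ΔV = 110 acre-ft = 1.357 × 10^5 m³
S = ΔV / (A × Δh) = 1.357 × 10^5 m³ / (3 × 10^7 m² × 55 m) = 8.223 × 10^-5

S ≈ 8.2 × 10^-5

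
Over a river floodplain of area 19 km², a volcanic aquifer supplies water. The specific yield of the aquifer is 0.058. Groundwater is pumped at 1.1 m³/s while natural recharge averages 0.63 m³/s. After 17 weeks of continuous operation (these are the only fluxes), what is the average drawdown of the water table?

A = 19 km² = 1.9 × 10^7 m²
Net abstraction = 1.1 − 0.63 = 0.47 m³/s
Q_net = 0.47 m³/s = 40610 m³/d
t = 17 weeks = 119 d
ΔV = Q × t = 40610 m³/d × 119 d = 4.832 × 10^6 m³
Δh = ΔV / (Sy × A) = 4.832 × 10^6 / (0.058 × 1.9 × 10^7) = 4.385 m

Δh ≈ 4.39 m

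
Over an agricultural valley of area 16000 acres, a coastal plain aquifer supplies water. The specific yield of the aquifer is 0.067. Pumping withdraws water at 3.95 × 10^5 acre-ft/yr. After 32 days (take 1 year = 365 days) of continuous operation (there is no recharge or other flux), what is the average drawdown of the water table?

A = 16000 acres = 6.475 × 10^7 m²
Q = 3.95 × 10^5 acre-ft/yr = 1.335 × 10^6 m³/d
ΔV = Q × t = 1.335 × 10^6 m³/d × 32 d = 4.272 × 10^7 m³
Δh = ΔV / (Sy × A) = 4.272 × 10^7 / (0.067 × 6.475 × 10^7) = 9.846 m

Δh ≈ 9.85 m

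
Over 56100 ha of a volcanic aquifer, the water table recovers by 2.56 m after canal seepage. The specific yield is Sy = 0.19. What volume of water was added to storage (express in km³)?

ΔV ≈ 0.273 km³

A = 56100 ha = 5.61 × 10^8 m²
ΔV = Sy × A × Δh = 0.19 × 5.61 × 10^8 m² × 2.56 m = 2.729 × 10^8 m³
ΔV = 2.729 × 10^8 m³ = 0.2729 km³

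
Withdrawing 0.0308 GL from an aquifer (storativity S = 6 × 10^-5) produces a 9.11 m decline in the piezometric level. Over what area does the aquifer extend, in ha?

ΔV = 0.0308 GL = 30800 m³
A = ΔV / (S × Δh) = 30800 / (6 × 10^-5 × 9.11) = 5.635 × 10^7 m²
A = 5.635 × 10^7 m² = 5635 ha

A ≈ 5630 ha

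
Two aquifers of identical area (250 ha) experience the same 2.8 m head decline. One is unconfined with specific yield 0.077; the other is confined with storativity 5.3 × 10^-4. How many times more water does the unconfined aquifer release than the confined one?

ΔV_u / ΔV_c ≈ 145

A = 250 ha = 2.5 × 10^6 m²
Unconfined: ΔV_u = Sy × A × Δh = 0.077 × 2.5 × 10^6 × 2.8 = 5.39 × 10^5 m³
Confined: ΔV_c = S × A × Δh = 5.3 × 10^-4 × 2.5 × 10^6 × 2.8 = 3710 m³
Ratio = ΔV_u / ΔV_c = Sy / S = 0.077 / 5.3 × 10^-4 = 145.3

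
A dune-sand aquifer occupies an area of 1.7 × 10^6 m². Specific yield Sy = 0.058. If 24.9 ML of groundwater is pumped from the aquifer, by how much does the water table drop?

Δh ≈ 0.253 m

ΔV = 24.9 ML = 24900 m³
Δh = ΔV / (Sy × A) = 24900 m³ / (0.058 × 1.7 × 10^6 m²) = 0.2525 m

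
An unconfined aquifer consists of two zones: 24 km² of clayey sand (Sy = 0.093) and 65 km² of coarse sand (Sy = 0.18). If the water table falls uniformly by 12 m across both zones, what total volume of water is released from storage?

ΔV ≈ 1.67 × 10^8 m³

A₁ = 24 km² = 2.4 × 10^7 m²; A₂ = 65 km² = 6.5 × 10^7 m²
ΔV₁ = 0.093 × 2.4 × 10^7 × 12 = 2.678 × 10^7 m³
ΔV₂ = 0.18 × 6.5 × 10^7 × 12 = 1.404 × 10^8 m³
ΔV = ΔV₁ + ΔV₂ = 1.672 × 10^8 m³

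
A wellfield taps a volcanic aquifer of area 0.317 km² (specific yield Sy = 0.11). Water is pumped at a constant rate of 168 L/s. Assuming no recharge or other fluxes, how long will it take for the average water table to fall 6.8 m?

t ≈ 16.3 days

A = 0.317 km² = 3.17 × 10^5 m²
ΔV = Sy × A × Δh = 0.11 × 3.17 × 10^5 × 6.8 = 2.371 × 10^5 m³
Q = 168 L/s = 14520 m³/d
t = ΔV / Q = 2.371 × 10^5 m³ / 14520 m³/d = 16.34 d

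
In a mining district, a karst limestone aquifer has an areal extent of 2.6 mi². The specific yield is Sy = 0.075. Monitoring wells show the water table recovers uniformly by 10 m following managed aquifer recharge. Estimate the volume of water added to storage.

ΔV ≈ 5.05 × 10^6 m³

A = 2.6 mi² = 6.734 × 10^6 m²
ΔV = Sy × A × Δh = 0.075 × 6.734 × 10^6 m² × 10 m = 5.05 × 10^6 m³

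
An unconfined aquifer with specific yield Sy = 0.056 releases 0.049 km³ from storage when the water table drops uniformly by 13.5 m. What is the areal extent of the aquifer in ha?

A ≈ 6480 ha

ΔV = 0.049 km³ = 4.9 × 10^7 m³
A = ΔV / (Sy × Δh) = 4.9 × 10^7 / (0.056 × 13.5) = 6.481 × 10^7 m²
A = 6.481 × 10^7 m² = 6481 ha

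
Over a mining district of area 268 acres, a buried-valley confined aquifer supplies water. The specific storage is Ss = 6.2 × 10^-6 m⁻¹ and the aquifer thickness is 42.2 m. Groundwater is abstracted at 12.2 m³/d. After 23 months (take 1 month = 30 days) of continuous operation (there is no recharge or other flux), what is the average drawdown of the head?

Δh ≈ 29.7 m

S = Ss × b = 6.2 × 10^-6 m⁻¹ × 42.2 m = 2.616 × 10^-4
A = 268 acres = 1.085 × 10^6 m²
t = 23 months = 690 d
ΔV = Q × t = 12.2 m³/d × 690 d = 8418 m³
Δh = ΔV / (S × A) = 8418 / (2.616 × 10^-4 × 1.085 × 10^6) = 29.67 m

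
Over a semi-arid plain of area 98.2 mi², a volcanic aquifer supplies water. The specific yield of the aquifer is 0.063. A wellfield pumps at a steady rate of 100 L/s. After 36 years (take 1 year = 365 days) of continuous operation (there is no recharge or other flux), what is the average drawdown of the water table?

Δh ≈ 7.09 m

A = 98.2 mi² = 2.543 × 10^8 m²
Q = 100 L/s = 8640 m³/d
t = 36 years = 13140 d
ΔV = Q × t = 8640 m³/d × 13140 d = 1.135 × 10^8 m³
Δh = ΔV / (Sy × A) = 1.135 × 10^8 / (0.063 × 2.543 × 10^8) = 7.085 m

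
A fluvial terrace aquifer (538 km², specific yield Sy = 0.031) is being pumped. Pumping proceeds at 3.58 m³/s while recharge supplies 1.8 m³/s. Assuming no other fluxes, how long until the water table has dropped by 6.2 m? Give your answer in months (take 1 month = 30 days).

t ≈ 22.4 months

A = 538 km² = 5.38 × 10^8 m²
ΔV = Sy × A × Δh = 0.031 × 5.38 × 10^8 × 6.2 = 1.034 × 10^8 m³
Net withdrawal = 3.58 − 1.8 = 1.78 m³/s = 1.538 × 10^5 m³/d
t = ΔV / Q = 1.034 × 10^8 m³ / 1.538 × 10^5 m³/d = 672.4 d
t = 672.4 d ≈ 22.41 months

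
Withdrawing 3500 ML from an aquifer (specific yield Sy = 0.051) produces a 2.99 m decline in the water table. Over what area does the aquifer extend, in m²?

ΔV = 3500 ML = 3.5 × 10^6 m³
A = ΔV / (Sy × Δh) = 3.5 × 10^6 / (0.051 × 2.99) = 2.295 × 10^7 m²

A ≈ 2.3 × 10^7 m²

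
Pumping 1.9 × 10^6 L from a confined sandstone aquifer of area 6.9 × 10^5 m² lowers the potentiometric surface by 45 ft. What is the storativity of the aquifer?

S ≈ 2 × 10^-4

Δh = 45 ft = 13.72 m
ΔV = 1.9 × 10^6 L = 1900 m³
S = ΔV / (A × Δh) = 1900 m³ / (6.9 × 10^5 m² × 13.72 m) = 2.008 × 10^-4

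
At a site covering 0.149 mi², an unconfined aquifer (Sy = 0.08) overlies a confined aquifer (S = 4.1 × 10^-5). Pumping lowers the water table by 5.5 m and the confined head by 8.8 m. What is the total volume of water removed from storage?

A = 0.149 mi² = 3.859 × 10^5 m²
Unconfined: ΔV_u = Sy × A × Δh_u = 0.08 × 3.859 × 10^5 × 5.5 = 1.698 × 10^5 m³
Confined: ΔV_c = S × A × Δh_c = 4.1 × 10^-5 × 3.859 × 10^5 × 8.8 = 139.2 m³
Total ΔV = 1.698 × 10^5 + 139.2 = 1.699 × 10^5 m³

ΔV ≈ 1.7 × 10^5 m³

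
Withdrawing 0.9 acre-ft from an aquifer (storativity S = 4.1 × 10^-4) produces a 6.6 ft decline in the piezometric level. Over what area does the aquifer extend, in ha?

Δh = 6.6 ft = 2.012 m
ΔV = 0.9 acre-ft = 1110 m³
A = ΔV / (S × Δh) = 1110 / (4.1 × 10^-4 × 2.012) = 1.346 × 10^6 m²
A = 1.346 × 10^6 m² = 134.6 ha

A ≈ 135 ha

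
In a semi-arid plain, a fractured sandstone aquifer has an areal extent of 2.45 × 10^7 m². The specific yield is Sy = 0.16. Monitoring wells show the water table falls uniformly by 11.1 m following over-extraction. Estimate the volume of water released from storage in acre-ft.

ΔV ≈ 35300 acre-ft

ΔV = Sy × A × Δh = 0.16 × 2.45 × 10^7 m² × 11.1 m = 4.351 × 10^7 m³
ΔV = 4.351 × 10^7 m³ = 35280 acre-ft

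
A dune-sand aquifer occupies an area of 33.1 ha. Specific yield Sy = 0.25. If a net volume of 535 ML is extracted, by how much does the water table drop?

Δh ≈ 6.47 m

A = 33.1 ha = 3.31 × 10^5 m²
ΔV = 535 ML = 5.35 × 10^5 m³
Δh = ΔV / (Sy × A) = 5.35 × 10^5 m³ / (0.25 × 3.31 × 10^5 m²) = 6.465 m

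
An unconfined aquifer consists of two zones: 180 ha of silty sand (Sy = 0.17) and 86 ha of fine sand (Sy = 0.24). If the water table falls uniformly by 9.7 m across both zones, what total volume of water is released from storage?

A₁ = 180 ha = 1.8 × 10^6 m²; A₂ = 86 ha = 8.6 × 10^5 m²
ΔV₁ = 0.17 × 1.8 × 10^6 × 9.7 = 2.968 × 10^6 m³
ΔV₂ = 0.24 × 8.6 × 10^5 × 9.7 = 2.002 × 10^6 m³
ΔV = ΔV₁ + ΔV₂ = 4.97 × 10^6 m³

ΔV ≈ 4.97 × 10^6 m³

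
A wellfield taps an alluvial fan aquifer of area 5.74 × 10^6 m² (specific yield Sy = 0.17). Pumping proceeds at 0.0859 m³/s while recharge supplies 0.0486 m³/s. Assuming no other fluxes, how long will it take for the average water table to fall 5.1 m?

t ≈ 1540 days

ΔV = Sy × A × Δh = 0.17 × 5.74 × 10^6 × 5.1 = 4.977 × 10^6 m³
Net withdrawal = 0.0859 − 0.0486 = 0.0373 m³/s = 3223 m³/d
t = ΔV / Q = 4.977 × 10^6 m³ / 3223 m³/d = 1544 d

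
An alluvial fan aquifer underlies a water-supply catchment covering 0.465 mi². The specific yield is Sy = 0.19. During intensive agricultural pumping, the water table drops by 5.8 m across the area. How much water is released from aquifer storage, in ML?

A = 0.465 mi² = 1.204 × 10^6 m²
ΔV = Sy × A × Δh = 0.19 × 1.204 × 10^6 m² × 5.8 m = 1.327 × 10^6 m³
ΔV = 1.327 × 10^6 m³ = 1327 ML

ΔV ≈ 1330 ML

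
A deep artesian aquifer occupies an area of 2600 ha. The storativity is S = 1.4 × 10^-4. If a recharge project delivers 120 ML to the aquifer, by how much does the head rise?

A = 2600 ha = 2.6 × 10^7 m²
ΔV = 120 ML = 1.2 × 10^5 m³
Δh = ΔV / (S × A) = 1.2 × 10^5 m³ / (1.4 × 10^-4 × 2.6 × 10^7 m²) = 32.97 m

Δh ≈ 33 m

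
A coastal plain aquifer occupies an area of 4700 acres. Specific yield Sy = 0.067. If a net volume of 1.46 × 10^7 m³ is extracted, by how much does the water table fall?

Δh ≈ 11.5 m

A = 4700 acres = 1.902 × 10^7 m²
Δh = ΔV / (Sy × A) = 1.46 × 10^7 m³ / (0.067 × 1.902 × 10^7 m²) = 11.46 m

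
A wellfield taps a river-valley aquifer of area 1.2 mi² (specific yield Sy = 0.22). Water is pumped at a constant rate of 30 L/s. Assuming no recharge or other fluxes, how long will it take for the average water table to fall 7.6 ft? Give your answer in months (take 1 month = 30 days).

A = 1.2 mi² = 3.108 × 10^6 m²
Δh = 7.6 ft = 2.316 m
ΔV = Sy × A × Δh = 0.22 × 3.108 × 10^6 × 2.316 = 1.584 × 10^6 m³
Q = 30 L/s = 2592 m³/d
t = ΔV / Q = 1.584 × 10^6 m³ / 2592 m³/d = 611.1 d
t = 611.1 d ≈ 20.37 months

t ≈ 20.4 months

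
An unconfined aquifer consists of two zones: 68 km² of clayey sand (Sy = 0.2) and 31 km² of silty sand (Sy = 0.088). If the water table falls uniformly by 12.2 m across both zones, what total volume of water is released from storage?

ΔV ≈ 1.99 × 10^8 m³

A₁ = 68 km² = 6.8 × 10^7 m²; A₂ = 31 km² = 3.1 × 10^7 m²
ΔV₁ = 0.2 × 6.8 × 10^7 × 12.2 = 1.659 × 10^8 m³
ΔV₂ = 0.088 × 3.1 × 10^7 × 12.2 = 3.328 × 10^7 m³
ΔV = ΔV₁ + ΔV₂ = 1.992 × 10^8 m³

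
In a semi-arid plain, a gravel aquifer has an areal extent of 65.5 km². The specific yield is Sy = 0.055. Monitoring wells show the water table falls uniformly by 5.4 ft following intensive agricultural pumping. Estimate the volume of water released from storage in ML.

A = 65.5 km² = 6.55 × 10^7 m²
Δh = 5.4 ft = 1.646 m
ΔV = Sy × A × Δh = 0.055 × 6.55 × 10^7 m² × 1.646 m = 5.929 × 10^6 m³
ΔV = 5.929 × 10^6 m³ = 5929 ML

ΔV ≈ 5930 ML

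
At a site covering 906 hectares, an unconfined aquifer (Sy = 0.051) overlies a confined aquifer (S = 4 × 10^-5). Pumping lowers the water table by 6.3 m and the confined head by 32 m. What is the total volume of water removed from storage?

A = 906 hectares = 9.06 × 10^6 m²
Unconfined: ΔV_u = Sy × A × Δh_u = 0.051 × 9.06 × 10^6 × 6.3 = 2.911 × 10^6 m³
Confined: ΔV_c = S × A × Δh_c = 4 × 10^-5 × 9.06 × 10^6 × 32 = 11600 m³
Total ΔV = 2.911 × 10^6 + 11600 = 2.923 × 10^6 m³

ΔV ≈ 2.92 × 10^6 m³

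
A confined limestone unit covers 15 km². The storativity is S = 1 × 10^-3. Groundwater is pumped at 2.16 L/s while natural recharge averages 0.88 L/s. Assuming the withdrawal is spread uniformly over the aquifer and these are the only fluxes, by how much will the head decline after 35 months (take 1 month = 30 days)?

Δh ≈ 7.74 m

A = 15 km² = 1.5 × 10^7 m²
Net abstraction = 2.16 − 0.88 = 1.28 L/s
Q_net = 1.28 L/s = 110.6 m³/d
t = 35 months = 1050 d
ΔV = Q × t = 110.6 m³/d × 1050 d = 1.161 × 10^5 m³
Δh = ΔV / (S × A) = 1.161 × 10^5 / (0.001 × 1.5 × 10^7) = 7.741 m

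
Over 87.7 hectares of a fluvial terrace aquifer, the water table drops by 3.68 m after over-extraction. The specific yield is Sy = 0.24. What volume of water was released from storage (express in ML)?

A = 87.7 hectares = 8.77 × 10^5 m²
ΔV = Sy × A × Δh = 0.24 × 8.77 × 10^5 m² × 3.68 m = 7.746 × 10^5 m³
ΔV = 7.746 × 10^5 m³ = 774.6 ML

ΔV ≈ 775 ML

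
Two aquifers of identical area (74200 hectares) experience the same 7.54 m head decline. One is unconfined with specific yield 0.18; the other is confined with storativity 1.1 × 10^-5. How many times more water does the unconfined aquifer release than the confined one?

ΔV_u / ΔV_c ≈ 16400

A = 74200 hectares = 7.42 × 10^8 m²
Unconfined: ΔV_u = Sy × A × Δh = 0.18 × 7.42 × 10^8 × 7.54 = 1.007 × 10^9 m³
Confined: ΔV_c = S × A × Δh = 1.1 × 10^-5 × 7.42 × 10^8 × 7.54 = 61540 m³
Ratio = ΔV_u / ΔV_c = Sy / S = 0.18 / 1.1 × 10^-5 = 16360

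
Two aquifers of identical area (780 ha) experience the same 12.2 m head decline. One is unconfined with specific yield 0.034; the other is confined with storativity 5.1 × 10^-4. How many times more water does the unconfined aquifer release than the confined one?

ΔV_u / ΔV_c ≈ 66.7

A = 780 ha = 7.8 × 10^6 m²
Unconfined: ΔV_u = Sy × A × Δh = 0.034 × 7.8 × 10^6 × 12.2 = 3.235 × 10^6 m³
Confined: ΔV_c = S × A × Δh = 5.1 × 10^-4 × 7.8 × 10^6 × 12.2 = 48530 m³
Ratio = ΔV_u / ΔV_c = Sy / S = 0.034 / 5.1 × 10^-4 = 66.67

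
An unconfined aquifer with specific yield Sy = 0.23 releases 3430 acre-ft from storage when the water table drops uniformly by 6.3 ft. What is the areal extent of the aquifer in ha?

A ≈ 958 ha

Δh = 6.3 ft = 1.92 m
ΔV = 3430 acre-ft = 4.231 × 10^6 m³
A = ΔV / (Sy × Δh) = 4.231 × 10^6 / (0.23 × 1.92) = 9.58 × 10^6 m²
A = 9.58 × 10^6 m² = 958 ha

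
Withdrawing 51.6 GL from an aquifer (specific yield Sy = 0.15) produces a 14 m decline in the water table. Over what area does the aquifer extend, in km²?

A ≈ 24.6 km²

ΔV = 51.6 GL = 5.16 × 10^7 m³
A = ΔV / (Sy × Δh) = 5.16 × 10^7 / (0.15 × 14) = 2.457 × 10^7 m²
A = 2.457 × 10^7 m² = 24.57 km²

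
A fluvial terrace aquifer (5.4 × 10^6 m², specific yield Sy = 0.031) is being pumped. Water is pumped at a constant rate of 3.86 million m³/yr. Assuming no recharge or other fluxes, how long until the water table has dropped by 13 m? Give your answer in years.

t ≈ 0.564 years

ΔV = Sy × A × Δh = 0.031 × 5.4 × 10^6 × 13 = 2.176 × 10^6 m³
Q = 3.86 million m³/yr = 10580 m³/d
t = ΔV / Q = 2.176 × 10^6 m³ / 10580 m³/d = 205.8 d
t = 205.8 d ≈ 0.5638 years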